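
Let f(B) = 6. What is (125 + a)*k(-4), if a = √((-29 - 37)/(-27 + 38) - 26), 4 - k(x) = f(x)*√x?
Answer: 500 - 1500*I + 16*√2*(3 + I) ≈ 567.88 - 1477.4*I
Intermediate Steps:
k(x) = 4 - 6*√x
a = 4*I*√2 (a = √(-66/11 - 26) = √(-66*1/11 - 26) = √(-6 - 26) = √(-32) = 4*I*√2 ≈ 5.6569*I)
(125 + a)*k(-4) = (125 + 4*I*√2)*(4 - 12*I) = (4 - 12*I)*(125 + 4*I*√2)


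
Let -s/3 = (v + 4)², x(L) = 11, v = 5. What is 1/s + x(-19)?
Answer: 2672/243 ≈ 10.996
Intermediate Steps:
s = -243 (s = -3*(5 + 4)² = -3*9² = -3*81 = -243)
1/s + x(-19) = 1/(-243) + 11 = -1/243 + 11 = 2672/243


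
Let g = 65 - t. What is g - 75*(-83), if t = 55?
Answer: 6235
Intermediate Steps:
g = 10 (g = 65 - 1*55 = 65 - 55 = 10)
g - 75*(-83) = 10 - 75*(-83) = 10 + 6225 = 6235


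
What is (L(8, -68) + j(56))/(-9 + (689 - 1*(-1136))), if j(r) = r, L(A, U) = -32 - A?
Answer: 2/227 ≈ 0.0088106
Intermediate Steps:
(L(8, -68) + j(56))/(-9 + (689 - 1*(-1136))) = ((-32 - 1*8) + 56)/(-9 + (689 - 1*(-1136))) = ((-32 - 8) + 56)/(-9 + (689 + 1136)) = (-40 + 56)/(-9 + 1825) = 16/1816 = 16*(1/1816) = 2/227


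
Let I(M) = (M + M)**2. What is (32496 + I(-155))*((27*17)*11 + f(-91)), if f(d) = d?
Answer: 637578968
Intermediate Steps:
I(M) = 4*M**2 (I(M) = (2*M)**2 = 4*M**2)
(32496 + I(-155))*((27*17)*11 + f(-91)) = (32496 + 4*(-155)**2)*((27*17)*11 - 91) = (32496 + 4*24025)*(459*11 - 91) = (32496 + 96100)*(5049 - 91) = 128596*4958 = 637578968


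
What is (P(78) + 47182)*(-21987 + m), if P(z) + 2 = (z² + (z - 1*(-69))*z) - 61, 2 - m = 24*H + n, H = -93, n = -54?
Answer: -1273914631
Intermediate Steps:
m = 2288 (m = 2 - (24*(-93) - 54) = 2 - (-2232 - 54) = 2 - 1*(-2286) = 2 + 2286 = 2288)
P(z) = -63 + z² + z*(69 + z) (P(z) = -2 + ((z² + (z - 1*(-69))*z) - 61) = -2 + ((z² + (z + 69)*z) - 61) = -2 + ((z² + (69 + z)*z) - 61) = -2 + ((z² + z*(69 + z)) - 61) = -2 + (-61 + z² + z*(69 + z)) = -63 + z² + z*(69 + z))
(P(78) + 47182)*(-21987 + m) = ((-63 + 2*78² + 69*78) + 47182)*(-21987 + 2288) = ((-63 + 2*6084 + 5382) + 47182)*(-19699) = ((-63 + 12168 + 5382) + 47182)*(-19699) = (17487 + 47182)*(-19699) = 64669*(-19699) = -1273914631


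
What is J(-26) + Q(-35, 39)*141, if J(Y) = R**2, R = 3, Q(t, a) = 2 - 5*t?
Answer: 24966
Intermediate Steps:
J(Y) = 9 (J(Y) = 3**2 = 9)
J(-26) + Q(-35, 39)*141 = 9 + (2 - 5*(-35))*141 = 9 + (2 + 175)*141 = 9 + 177*141 = 9 + 24957 = 24966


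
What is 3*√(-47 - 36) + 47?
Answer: 47 + 3*I*√83 ≈ 47.0 + 27.331*I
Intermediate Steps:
3*√(-47 - 36) + 47 = 3*√(-83) + 47 = 3*(I*√83) + 47 = 3*I*√83 + 47 = 47 + 3*I*√83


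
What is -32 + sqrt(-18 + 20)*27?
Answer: -32 + 27*sqrt(2) ≈ 6.1838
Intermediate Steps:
-32 + sqrt(-18 + 20)*27 = -32 + sqrt(2)*27 = -32 + 27*sqrt(2)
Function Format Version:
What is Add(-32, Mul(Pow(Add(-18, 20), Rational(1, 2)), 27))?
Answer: Add(-32, Mul(27, Pow(2, Rational(1, 2)))) ≈ 6.1838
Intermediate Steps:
Add(-32, Mul(Pow(Add(-18, 20), Rational(1, 2)), 27)) = Add(-32, Mul(Pow(2, Rational(1, 2)), 27)) = Add(-32, Mul(27, Pow(2, Rational(1, 2))))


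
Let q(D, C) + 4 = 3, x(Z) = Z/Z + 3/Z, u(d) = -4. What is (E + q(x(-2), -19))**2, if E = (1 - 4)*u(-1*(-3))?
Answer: 121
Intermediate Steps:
x(Z) = 1 + 3/Z
q(D, C) = -1 (q(D, C) = -4 + 3 = -1)
E = 12 (E = (1 - 4)*(-4) = -3*(-4) = 12)
(E + q(x(-2), -19))**2 = (12 - 1)**2 = 11**2 = 121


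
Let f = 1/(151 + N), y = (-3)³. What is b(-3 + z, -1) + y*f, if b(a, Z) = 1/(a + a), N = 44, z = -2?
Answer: -31/130 ≈ -0.23846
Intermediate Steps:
b(a, Z) = 1/(2*a)
y = -27
f = 1/195 (f = 1/(151 + 44) = 1/195 ≈ 0.0051282)
b(-3 + z, -1) + y*f = 1/(2*(-3 - 2)) - 27*1/195 = (½)/(-5) - 9/65 = (½)*(-⅕) - 9/65 = -⅒ - 9/65 = -31/130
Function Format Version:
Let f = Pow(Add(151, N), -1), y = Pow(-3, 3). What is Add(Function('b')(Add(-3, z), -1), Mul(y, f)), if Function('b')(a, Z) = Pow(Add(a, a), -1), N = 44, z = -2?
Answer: Rational(-31, 130) ≈ -0.23846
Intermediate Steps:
Function('b')(a, Z) = Mul(Rational(1, 2), Pow(a, -1)) (Function('b')(a, Z) = Pow(Mul(2, a), -1) = Mul(Rational(1, 2), Pow(a, -1)))
y = -27
f = Rational(1, 195) (f = Pow(Add(151, 44), -1) = Pow(195, -1) = Rational(1, 195) ≈ 0.0051282)
Add(Function('b')(Add(-3, z), -1), Mul(y, f)) = Add(Mul(Rational(1, 2), Pow(Add(-3, -2), -1)), Mul(-27, Rational(1, 195))) = Add(Mul(Rational(1, 2), Pow(-5, -1)), Rational(-9, 65)) = Add(Mul(Rational(1, 2), Rational(-1, 5)), Rational(-9, 65)) = Add(Rational(-1, 10), Rational(-9, 65)) = Rational(-31, 130)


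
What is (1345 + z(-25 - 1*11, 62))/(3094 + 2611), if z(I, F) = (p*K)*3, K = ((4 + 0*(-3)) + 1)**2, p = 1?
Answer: 284/1141 ≈ 0.24890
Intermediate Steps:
K = 25 (K = ((4 + 0) + 1)**2 = (4 + 1)**2 = 5**2 = 25)
z(I, F) = 75 (z(I, F) = (1*25)*3 = 25*3 = 75)
(1345 + z(-25 - 1*11, 62))/(3094 + 2611) = (1345 + 75)/(3094 + 2611) = 1420/5705 = 1420*(1/5705) = 284/1141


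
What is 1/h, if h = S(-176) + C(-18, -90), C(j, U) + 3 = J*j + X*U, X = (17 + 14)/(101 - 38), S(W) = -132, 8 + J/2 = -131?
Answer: 7/33773 ≈ 0.00020727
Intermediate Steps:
J = -278 (J = -16 + 2*(-131) = -16 - 262 = -278)
X = 31/63 ≈ 0.49206
C(j, U) = -3 - 278*j + 31*U/63 (C(j, U) = -3 + (-278*j + 31*U/63) = -3 - 278*j + 31*U/63)
h = 33773/7 (h = -132 + (-3 - 278*(-18) + (31/63)*(-90)) = -132 + (-3 + 5004 - 310/7) = -132 + 34697/7 = 33773/7 ≈ 4824.7)
1/h = 1/(33773/7) = 7/33773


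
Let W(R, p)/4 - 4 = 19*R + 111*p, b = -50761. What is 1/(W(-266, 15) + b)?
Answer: -1/64301 ≈ -1.5552e-5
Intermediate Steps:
W(R, p) = 16 + 76*R + 444*p (W(R, p) = 16 + 4*(19*R + 111*p) = 16 + (76*R + 444*p) = 16 + 76*R + 444*p)
1/(W(-266, 15) + b) = 1/((16 + 76*(-266) + 444*15) - 50761) = 1/((16 - 20216 + 6660) - 50761) = 1/(-13540 - 50761) = 1/(-64301) = -1/64301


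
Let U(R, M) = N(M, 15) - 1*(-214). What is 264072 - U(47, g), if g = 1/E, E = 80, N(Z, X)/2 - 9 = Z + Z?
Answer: 5276799/20 ≈ 2.6384e+5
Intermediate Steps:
N(Z, X) = 18 + 4*Z (N(Z, X) = 18 + 2*(Z + Z) = 18 + 2*(2*Z) = 18 + 4*Z)
g = 1/80 ≈ 0.012500
U(R, M) = 232 + 4*M (U(R, M) = (18 + 4*M) - 1*(-214) = (18 + 4*M) + 214 = 232 + 4*M)
264072 - U(47, g) = 264072 - (232 + 4*(1/80)) = 264072 - (232 + 1/20) = 264072 - 1*4641/20 = 264072 - 4641/20 = 5276799/20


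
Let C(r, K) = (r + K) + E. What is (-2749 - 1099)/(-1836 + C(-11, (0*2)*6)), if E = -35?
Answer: 1924/941 ≈ 2.0446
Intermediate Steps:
C(r, K) = -35 + K + r (C(r, K) = (r + K) - 35 = (K + r) - 35 = -35 + K + r)
(-2749 - 1099)/(-1836 + C(-11, (0*2)*6)) = (-2749 - 1099)/(-1836 + (-35 + (0*2)*6 - 11)) = -3848/(-1836 + (-35 + 0*6 - 11)) = -3848/(-1836 + (-35 + 0 - 11)) = -3848/(-1836 - 46) = -3848/(-1882) = -3848*(-1/1882) = 1924/941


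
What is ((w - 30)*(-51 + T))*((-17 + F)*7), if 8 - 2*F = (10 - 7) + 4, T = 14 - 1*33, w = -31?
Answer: -493185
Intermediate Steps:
T = -19 (T = 14 - 33 = -19)
F = 1/2 (F = 4 - ((10 - 7) + 4)/2 = 4 - (3 + 4)/2 = 4 - 1/2*7 = 4 - 7/2 = 1/2 ≈ 0.50000)
((w - 30)*(-51 + T))*((-17 + F)*7) = ((-31 - 30)*(-51 - 19))*((-17 + 1/2)*7) = (-61*(-70))*(-33/2*7) = 4270*(-231/2) = -493185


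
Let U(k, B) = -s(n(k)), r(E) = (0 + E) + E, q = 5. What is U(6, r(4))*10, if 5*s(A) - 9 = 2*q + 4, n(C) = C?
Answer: -46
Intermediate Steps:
s(A) = 23/5 (s(A) = 9/5 + (2*5 + 4)/5 = 9/5 + (10 + 4)/5 = 9/5 + (⅕)*14 = 9/5 + 14/5 = 23/5)
r(E) = 2*E (r(E) = E + E = 2*E)
U(k, B) = -23/5 (U(k, B) = -1*23/5 = -23/5)
U(6, r(4))*10 = -23/5*10 = -46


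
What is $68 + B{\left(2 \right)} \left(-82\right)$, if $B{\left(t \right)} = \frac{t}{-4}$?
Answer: $109$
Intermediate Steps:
$B{\left(t \right)} = - \frac{t}{4}$ ($B{\left(t \right)} = t \left(- \frac{1}{4}\right) = - \frac{t}{4}$)
$68 + B{\left(2 \right)} \left(-82\right) = 68 + \left(- \frac{1}{4}\right) 2 \left(-82\right) = 68 - -41 = 68 + 41 = 109$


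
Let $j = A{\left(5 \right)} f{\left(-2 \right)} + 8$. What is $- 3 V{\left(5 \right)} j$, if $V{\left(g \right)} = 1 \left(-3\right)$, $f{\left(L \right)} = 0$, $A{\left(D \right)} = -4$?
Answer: $72$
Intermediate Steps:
$V{\left(g \right)} = -3$
$j = 8$ ($j = \left(-4\right) 0 + 8 = 0 + 8 = 8$)
$- 3 V{\left(5 \right)} j = \left(-3\right) \left(-3\right) 8 = 9 \cdot 8 = 72$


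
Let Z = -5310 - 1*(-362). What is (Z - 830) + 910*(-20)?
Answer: -23978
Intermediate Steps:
Z = -4948 (Z = -5310 + 362 = -4948)
(Z - 830) + 910*(-20) = (-4948 - 830) + 910*(-20) = -5778 - 18200 = -23978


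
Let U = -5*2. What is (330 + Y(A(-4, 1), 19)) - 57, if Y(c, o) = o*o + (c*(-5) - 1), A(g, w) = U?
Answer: 683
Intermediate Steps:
U = -10
A(g, w) = -10
Y(c, o) = -1 + o**2 - 5*c (Y(c, o) = o**2 + (-5*c - 1) = o**2 + (-1 - 5*c) = -1 + o**2 - 5*c)
(330 + Y(A(-4, 1), 19)) - 57 = (330 + (-1 + 19**2 - 5*(-10))) - 57 = (330 + (-1 + 361 + 50)) - 57 = (330 + 410) - 57 = 740 - 57 = 683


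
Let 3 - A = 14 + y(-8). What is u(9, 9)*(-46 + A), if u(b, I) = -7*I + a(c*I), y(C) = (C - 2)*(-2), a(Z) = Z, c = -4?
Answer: 7623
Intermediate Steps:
y(C) = 4 - 2*C (y(C) = (-2 + C)*(-2) = 4 - 2*C)
A = -31 (A = 3 - (14 + (4 - 2*(-8))) = 3 - (14 + (4 + 16)) = 3 - (14 + 20) = 3 - 1*34 = 3 - 34 = -31)
u(b, I) = -11*I (u(b, I) = -7*I - 4*I = -11*I)
u(9, 9)*(-46 + A) = (-11*9)*(-46 - 31) = -99*(-77) = 7623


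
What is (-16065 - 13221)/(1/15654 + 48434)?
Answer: -458443044/758185837 ≈ -0.60466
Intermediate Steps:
(-16065 - 13221)/(1/15654 + 48434) = -29286/(1/15654 + 48434) = -29286/758185837/15654 = -29286*15654/758185837 = -458443044/758185837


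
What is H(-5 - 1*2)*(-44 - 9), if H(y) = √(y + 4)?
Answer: -53*I*√3 ≈ -91.799*I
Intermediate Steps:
H(y) = √(4 + y)
H(-5 - 1*2)*(-44 - 9) = √(4 + (-5 - 1*2))*(-44 - 9) = √(4 + (-5 - 2))*(-53) = √(4 - 7)*(-53) = √(-3)*(-53) = (I*√3)*(-53) = -53*I*√3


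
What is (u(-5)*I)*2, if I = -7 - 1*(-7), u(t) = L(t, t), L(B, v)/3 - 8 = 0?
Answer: 0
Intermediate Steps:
L(B, v) = 24 (L(B, v) = 24 + 3*0 = 24 + 0 = 24)
u(t) = 24
I = 0 (I = -7 + 7 = 0)
(u(-5)*I)*2 = (24*0)*2 = 0*2 = 0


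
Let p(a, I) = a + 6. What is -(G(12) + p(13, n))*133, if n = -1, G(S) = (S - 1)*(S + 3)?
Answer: -24472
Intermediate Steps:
G(S) = (-1 + S)*(3 + S)
p(a, I) = 6 + a
-(G(12) + p(13, n))*133 = -((-3 + 12² + 2*12) + (6 + 13))*133 = -((-3 + 144 + 24) + 19)*133 = -(165 + 19)*133 = -184*133 = -1*24472 = -24472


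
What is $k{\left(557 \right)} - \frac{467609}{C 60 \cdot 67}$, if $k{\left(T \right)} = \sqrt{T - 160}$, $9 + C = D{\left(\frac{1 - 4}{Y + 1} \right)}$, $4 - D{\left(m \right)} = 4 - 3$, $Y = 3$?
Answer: $\frac{467609}{24120} + \sqrt{397} \approx 39.312$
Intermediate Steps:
$D{\left(m \right)} = 3$ ($D{\left(m \right)} = 4 - \left(4 - 3\right) = 4 - 1 = 3$)
$C = -6$ ($C = -9 + 3 = -6$)
$k{\left(T \right)} = \sqrt{-160 + T}$
$k{\left(557 \right)} - \frac{467609}{C 60 \cdot 67} = \sqrt{-160 + 557} - \frac{467609}{\left(-6\right) 60 \cdot 67} = \sqrt{397} - \frac{467609}{\left(-360\right) 67} = \sqrt{397} - \frac{467609}{-24120} = \sqrt{397} - - \frac{467609}{24120} = \sqrt{397} + \frac{467609}{24120} = \frac{467609}{24120} + \sqrt{397}$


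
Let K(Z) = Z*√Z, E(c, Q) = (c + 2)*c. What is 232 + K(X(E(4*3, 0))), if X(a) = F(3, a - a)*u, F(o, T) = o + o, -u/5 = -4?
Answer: 232 + 240*√30 ≈ 1546.5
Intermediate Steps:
u = 20 (u = -5*(-4) = 20)
F(o, T) = 2*o
E(c, Q) = c*(2 + c) (E(c, Q) = (2 + c)*c = c*(2 + c))
X(a) = 120 (X(a) = (2*3)*20 = 6*20 = 120)
K(Z) = Z^(3/2)
232 + K(X(E(4*3, 0))) = 232 + 120^(3/2) = 232 + 240*√30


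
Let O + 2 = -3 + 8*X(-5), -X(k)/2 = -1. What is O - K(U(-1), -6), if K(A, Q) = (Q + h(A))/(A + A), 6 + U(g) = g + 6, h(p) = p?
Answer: 15/2 ≈ 7.5000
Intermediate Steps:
U(g) = g (U(g) = -6 + (g + 6) = -6 + (6 + g) = g)
X(k) = 2 (X(k) = -2*(-1) = 2)
K(A, Q) = (A + Q)/(2*A) (K(A, Q) = (Q + A)/(A + A) = (A + Q)/((2*A)) = (A + Q)*(1/(2*A)) = (A + Q)/(2*A))
O = 11 (O = -2 + (-3 + 8*2) = -2 + (-3 + 16) = -2 + 13 = 11)
O - K(U(-1), -6) = 11 - (-1 - 6)/(2*(-1)) = 11 - (-1)*(-7)/2 = 11 - 1*7/2 = 11 - 7/2 = 15/2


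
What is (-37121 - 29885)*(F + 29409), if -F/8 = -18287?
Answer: -11773289230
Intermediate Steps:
F = 146296 (F = -8*(-18287) = 146296)
(-37121 - 29885)*(F + 29409) = (-37121 - 29885)*(146296 + 29409) = -67006*175705 = -11773289230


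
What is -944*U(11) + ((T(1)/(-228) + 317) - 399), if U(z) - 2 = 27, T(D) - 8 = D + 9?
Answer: -1043407/38 ≈ -27458.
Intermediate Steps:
T(D) = 17 + D (T(D) = 8 + (D + 9) = 8 + (9 + D) = 17 + D)
U(z) = 29 (U(z) = 2 + 27 = 29)
-944*U(11) + ((T(1)/(-228) + 317) - 399) = -944*29 + (((17 + 1)/(-228) + 317) - 399) = -27376 + ((18*(-1/228) + 317) - 399) = -27376 + ((-3/38 + 317) - 399) = -27376 + (12043/38 - 399) = -27376 - 3119/38 = -1043407/38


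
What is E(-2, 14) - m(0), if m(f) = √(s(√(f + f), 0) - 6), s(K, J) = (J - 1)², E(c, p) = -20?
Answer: -20 - I*√5 ≈ -20.0 - 2.2361*I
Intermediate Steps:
s(K, J) = (-1 + J)²
m(f) = I*√5 (m(f) = √((-1 + 0)² - 6) = √((-1)² - 6) = √(1 - 6) = √(-5) = I*√5)
E(-2, 14) - m(0) = -20 - I*√5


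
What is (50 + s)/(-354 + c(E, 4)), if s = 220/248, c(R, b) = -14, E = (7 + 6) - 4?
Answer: -3155/22816 ≈ -0.13828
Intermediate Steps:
E = 9 (E = 13 - 4 = 9)
s = 55/62 (s = 220*(1/248) = 55/62 ≈ 0.88710)
(50 + s)/(-354 + c(E, 4)) = (50 + 55/62)/(-354 - 14) = (3155/62)/(-368) = (3155/62)*(-1/368) = -3155/22816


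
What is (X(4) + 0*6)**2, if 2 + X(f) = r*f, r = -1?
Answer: 36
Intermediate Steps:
X(f) = -2 - f
(X(4) + 0*6)**2 = ((-2 - 1*4) + 0*6)**2 = ((-2 - 4) + 0)**2 = (-6 + 0)**2 = (-6)**2 = 36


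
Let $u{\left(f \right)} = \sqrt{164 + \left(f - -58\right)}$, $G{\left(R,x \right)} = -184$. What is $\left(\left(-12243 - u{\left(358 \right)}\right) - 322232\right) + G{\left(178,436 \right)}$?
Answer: $-334659 - 2 \sqrt{145} \approx -3.3468 \cdot 10^{5}$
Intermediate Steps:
$u{\left(f \right)} = \sqrt{222 + f}$ ($u{\left(f \right)} = \sqrt{164 + \left(f + 58\right)} = \sqrt{164 + \left(58 + f\right)} = \sqrt{222 + f}$)
$\left(\left(-12243 - u{\left(358 \right)}\right) - 322232\right) + G{\left(178,436 \right)} = \left(\left(-12243 - \sqrt{222 + 358}\right) - 322232\right) - 184 = \left(\left(-12243 - \sqrt{580}\right) - 322232\right) - 184 = \left(\left(-12243 - 2 \sqrt{145}\right) - 322232\right) - 184 = \left(-334475 - 2 \sqrt{145}\right) - 184 = -334659 - 2 \sqrt{145}$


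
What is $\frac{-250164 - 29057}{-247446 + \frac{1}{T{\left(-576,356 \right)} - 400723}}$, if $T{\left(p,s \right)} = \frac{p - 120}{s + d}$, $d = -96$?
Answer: $\frac{7272916575349}{6445267780439} \approx 1.1284$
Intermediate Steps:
$T{\left(p,s \right)} = \frac{-120 + p}{-96 + s}$ ($T{\left(p,s \right)} = \frac{p - 120}{s - 96} = \frac{-120 + p}{-96 + s}$)
$\frac{-250164 - 29057}{-247446 + \frac{1}{T{\left(-576,356 \right)} - 400723}} = \frac{-250164 - 29057}{-247446 + \frac{1}{\frac{-120 - 576}{-96 + 356} - 400723}} = - \frac{279221}{-247446 + \frac{1}{\frac{1}{260} \left(-696\right) - 400723}} = - \frac{279221}{-247446 + \frac{1}{- \frac{174}{65} - 400723}} = - \frac{279221}{-247446 + \frac{1}{- \frac{26047169}{65}}} = - \frac{279221}{-247446 - \frac{65}{26047169}} = - \frac{279221}{- \frac{6445267780439}{26047169}} = \left(-279221\right) \left(- \frac{26047169}{6445267780439}\right) = \frac{7272916575349}{6445267780439}$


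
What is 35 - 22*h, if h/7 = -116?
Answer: 17899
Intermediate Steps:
h = -812 (h = 7*(-116) = -812)
35 - 22*h = 35 - 22*(-812) = 35 + 17864 = 17899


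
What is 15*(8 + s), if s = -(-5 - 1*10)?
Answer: 345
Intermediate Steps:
s = 15 (s = -(-5 - 10) = -1*(-15) = 15)
15*(8 + s) = 15*(8 + 15) = 15*23 = 345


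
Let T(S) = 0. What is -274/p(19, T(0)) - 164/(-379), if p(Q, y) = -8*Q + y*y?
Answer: 64387/28804 ≈ 2.2353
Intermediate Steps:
p(Q, y) = y² - 8*Q (p(Q, y) = -8*Q + y² = y² - 8*Q)
-274/p(19, T(0)) - 164/(-379) = -274/(0² - 8*19) - 164/(-379) = -274/(0 - 152) - 164*(-1/379) = -274/(-152) + 164/379 = -274*(-1/152) + 164/379 = 137/76 + 164/379 = 64387/28804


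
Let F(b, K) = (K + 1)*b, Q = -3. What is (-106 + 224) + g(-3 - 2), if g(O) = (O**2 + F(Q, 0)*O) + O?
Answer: 153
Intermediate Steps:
F(b, K) = b*(1 + K) (F(b, K) = (1 + K)*b = b*(1 + K))
g(O) = O**2 - 2*O (g(O) = (O**2 + (-3*(1 + 0))*O) + O = (O**2 + (-3*1)*O) + O = (O**2 - 3*O) + O = O**2 - 2*O)
(-106 + 224) + g(-3 - 2) = (-106 + 224) + (-3 - 2)*(-2 + (-3 - 2)) = 118 - 5*(-2 - 5) = 118 - 5*(-7) = 118 + 35 = 153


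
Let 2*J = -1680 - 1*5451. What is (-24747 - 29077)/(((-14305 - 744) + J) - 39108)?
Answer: 107648/115445 ≈ 0.93246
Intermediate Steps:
J = -7131/2 (J = (-1680 - 1*5451)/2 = (-1680 - 5451)/2 = (1/2)*(-7131) = -7131/2 ≈ -3565.5)
(-24747 - 29077)/(((-14305 - 744) + J) - 39108) = (-24747 - 29077)/(((-14305 - 744) - 7131/2) - 39108) = -53824/((-15049 - 7131/2) - 39108) = -53824/(-37229/2 - 39108) = -53824/(-115445/2) = -53824*(-2/115445) = 107648/115445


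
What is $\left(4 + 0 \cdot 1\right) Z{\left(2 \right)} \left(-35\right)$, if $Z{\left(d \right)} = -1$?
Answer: $140$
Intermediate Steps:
$\left(4 + 0 \cdot 1\right) Z{\left(2 \right)} \left(-35\right) = \left(4 + 0 \cdot 1\right) \left(-1\right) \left(-35\right) = \left(4 + 0\right) \left(-1\right) \left(-35\right) = 4 \left(-1\right) \left(-35\right) = \left(-4\right) \left(-35\right) = 140$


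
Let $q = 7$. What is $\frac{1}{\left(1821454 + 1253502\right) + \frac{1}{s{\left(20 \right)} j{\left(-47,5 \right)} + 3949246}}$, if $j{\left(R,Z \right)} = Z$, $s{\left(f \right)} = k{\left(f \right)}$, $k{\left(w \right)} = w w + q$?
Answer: $\frac{3951281}{12150015218637} \approx 3.2521 \cdot 10^{-7}$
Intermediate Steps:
$k{\left(w \right)} = 7 + w^{2}$ ($k{\left(w \right)} = w w + 7 = w^{2} + 7 = 7 + w^{2}$)
$s{\left(f \right)} = 7 + f^{2}$
$\frac{1}{\left(1821454 + 1253502\right) + \frac{1}{s{\left(20 \right)} j{\left(-47,5 \right)} + 3949246}} = \frac{1}{\left(1821454 + 1253502\right) + \frac{1}{\left(7 + 20^{2}\right) 5 + 3949246}} = \frac{1}{3074956 + \frac{1}{\left(7 + 400\right) 5 + 3949246}} = \frac{1}{3074956 + \frac{1}{407 \cdot 5 + 3949246}} = \frac{1}{3074956 + \frac{1}{2035 + 3949246}} = \frac{1}{3074956 + \frac{1}{3951281}} = \frac{1}{\frac{12150015218637}{3951281}} = \frac{3951281}{12150015218637}$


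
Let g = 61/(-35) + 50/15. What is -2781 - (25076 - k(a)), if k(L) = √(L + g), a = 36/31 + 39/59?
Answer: -27857 + 4*√7866739335/192045 ≈ -27855.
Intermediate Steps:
g = 167/105 (g = 61*(-1/35) + 50*(1/15) = -61/35 + 10/3 = 167/105 ≈ 1.5905)
a = 3333/1829 (a = 36*(1/31) + 39*(1/59) = 36/31 + 39/59 = 3333/1829 ≈ 1.8223)
k(L) = √(167/105 + L) (k(L) = √(L + 167/105) = √(167/105 + L))
-2781 - (25076 - k(a)) = -2781 - (25076 - √(17535 + 11025*(3333/1829))/105) = -2781 - (25076 - √(17535 + 36746325/1829)/105) = -2781 - (25076 - √(68817840/1829)/105) = -2781 - (25076 - 4*√7866739335/1829/105) = -2781 - (25076 - 4*√7866739335/192045) = -2781 + (-25076 + 4*√7866739335/192045) = -27857 + 4*√7866739335/192045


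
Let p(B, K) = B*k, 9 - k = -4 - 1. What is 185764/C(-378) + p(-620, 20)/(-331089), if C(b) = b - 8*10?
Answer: -30750220778/75819381 ≈ -405.57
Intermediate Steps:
C(b) = -80 + b (C(b) = b - 80 = -80 + b)
k = 14 (k = 9 - (-4 - 1) = 9 - 1*(-5) = 9 + 5 = 14)
p(B, K) = 14*B (p(B, K) = B*14 = 14*B)
185764/C(-378) + p(-620, 20)/(-331089) = 185764/(-80 - 378) + (14*(-620))/(-331089) = 185764/(-458) - 8680*(-1/331089) = 185764*(-1/458) + 8680/331089 = -92882/229 + 8680/331089 = -30750220778/75819381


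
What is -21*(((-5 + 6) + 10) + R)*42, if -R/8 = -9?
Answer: -73206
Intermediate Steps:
R = 72 (R = -8*(-9) = 72)
-21*(((-5 + 6) + 10) + R)*42 = -21*(((-5 + 6) + 10) + 72)*42 = -21*((1 + 10) + 72)*42 = -21*(11 + 72)*42 = -21*83*42 = -1743*42 = -73206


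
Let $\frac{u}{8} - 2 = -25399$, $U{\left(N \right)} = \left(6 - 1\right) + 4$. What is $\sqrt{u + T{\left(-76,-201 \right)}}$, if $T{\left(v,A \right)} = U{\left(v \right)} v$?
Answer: $2 i \sqrt{50965} \approx 451.51 i$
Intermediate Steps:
$U{\left(N \right)} = 9$ ($U{\left(N \right)} = 5 + 4 = 9$)
$u = -203176$ ($u = 16 + 8 \left(-25399\right) = 16 - 203192 = -203176$)
$T{\left(v,A \right)} = 9 v$
$\sqrt{u + T{\left(-76,-201 \right)}} = \sqrt{-203176 + 9 \left(-76\right)} = \sqrt{-203176 - 684} = \sqrt{-203860} = 2 i \sqrt{50965}$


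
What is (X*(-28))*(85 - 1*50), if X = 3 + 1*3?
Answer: -5880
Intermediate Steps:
X = 6 (X = 3 + 3 = 6)
(X*(-28))*(85 - 1*50) = (6*(-28))*(85 - 1*50) = -168*(85 - 50) = -168*35 = -5880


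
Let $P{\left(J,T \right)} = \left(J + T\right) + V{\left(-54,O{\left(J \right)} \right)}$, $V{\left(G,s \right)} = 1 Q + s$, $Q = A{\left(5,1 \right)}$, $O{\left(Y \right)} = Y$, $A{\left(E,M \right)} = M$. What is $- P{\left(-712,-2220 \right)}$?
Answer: $3643$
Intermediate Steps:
$Q = 1$
$V{\left(G,s \right)} = 1 + s$ ($V{\left(G,s \right)} = 1 \cdot 1 + s = 1 + s$)
$P{\left(J,T \right)} = 1 + T + 2 J$ ($P{\left(J,T \right)} = \left(J + T\right) + \left(1 + J\right) = 1 + T + 2 J$)
$- P{\left(-712,-2220 \right)} = - (1 - 2220 + 2 \left(-712\right)) = - (1 - 2220 - 1424) = \left(-1\right) \left(-3643\right) = 3643$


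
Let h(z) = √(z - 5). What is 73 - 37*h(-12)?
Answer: 73 - 37*I*√17 ≈ 73.0 - 152.55*I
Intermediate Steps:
h(z) = √(-5 + z)
73 - 37*h(-12) = 73 - 37*√(-5 - 12) = 73 - 37*I*√17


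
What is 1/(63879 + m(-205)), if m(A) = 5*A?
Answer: 1/62854 ≈ 1.5910e-5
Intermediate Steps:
1/(63879 + m(-205)) = 1/(63879 + 5*(-205)) = 1/(63879 - 1025) = 1/62854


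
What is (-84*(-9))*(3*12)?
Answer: 27216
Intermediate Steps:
(-84*(-9))*(3*12) = 756*36 = 27216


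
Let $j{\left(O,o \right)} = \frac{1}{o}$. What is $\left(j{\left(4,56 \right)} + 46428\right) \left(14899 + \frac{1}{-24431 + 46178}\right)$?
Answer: $\frac{421206098067413}{608916} \approx 6.9173 \cdot 10^{8}$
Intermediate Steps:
$\left(j{\left(4,56 \right)} + 46428\right) \left(14899 + \frac{1}{-24431 + 46178}\right) = \left(\frac{1}{56} + 46428\right) \left(14899 + \frac{1}{-24431 + 46178}\right) = \left(\frac{1}{56} + 46428\right) \left(14899 + \frac{1}{21747}\right) = \frac{2599969 \left(14899 + \frac{1}{21747}\right)}{56} = \frac{2599969}{56} \cdot \frac{324008554}{21747} = \frac{421206098067413}{608916}$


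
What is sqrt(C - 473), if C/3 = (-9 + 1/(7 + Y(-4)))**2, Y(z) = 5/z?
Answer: I*sqrt(126590)/23 ≈ 15.469*I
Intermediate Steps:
C = 123627/529 (C = 3*(-9 + 1/(7 + 5/(-4)))**2 = 3*(-9 + 1/(7 + 5*(-1/4)))**2 = 3*(-9 + 1/(7 - 5/4))**2 = 3*(-9 + 1/(23/4))**2 = 3*(-9 + 4/23)**2 = 3*(-203/23)**2 = 3*(41209/529) = 123627/529 ≈ 233.70)
sqrt(C - 473) = sqrt(123627/529 - 473) = sqrt(-126590/529) = I*sqrt(126590)/23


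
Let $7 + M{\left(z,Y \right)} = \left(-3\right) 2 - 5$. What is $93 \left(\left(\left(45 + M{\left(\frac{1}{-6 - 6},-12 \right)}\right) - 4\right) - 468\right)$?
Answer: $-41385$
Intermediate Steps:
$M{\left(z,Y \right)} = -18$ ($M{\left(z,Y \right)} = -7 - 11 = -18$)
$93 \left(\left(\left(45 + M{\left(\frac{1}{-6 - 6},-12 \right)}\right) - 4\right) - 468\right) = 93 \left(\left(\left(45 - 18\right) - 4\right) - 468\right) = 93 \left(\left(27 - 4\right) - 468\right) = 93 \left(23 - 468\right) = 93 \left(-445\right) = -41385$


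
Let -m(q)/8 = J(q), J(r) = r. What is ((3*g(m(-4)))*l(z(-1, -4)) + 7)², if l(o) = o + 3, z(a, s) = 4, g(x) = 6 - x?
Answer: 290521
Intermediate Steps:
m(q) = -8*q
l(o) = 3 + o
((3*g(m(-4)))*l(z(-1, -4)) + 7)² = ((3*(6 - (-8)*(-4)))*(3 + 4) + 7)² = ((3*(6 - 1*32))*7 + 7)² = ((3*(6 - 32))*7 + 7)² = ((3*(-26))*7 + 7)² = (-78*7 + 7)² = (-546 + 7)² = (-539)² = 290521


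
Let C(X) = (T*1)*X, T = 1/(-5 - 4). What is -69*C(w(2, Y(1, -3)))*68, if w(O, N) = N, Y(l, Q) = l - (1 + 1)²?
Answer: -1564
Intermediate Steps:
T = -⅑ (T = 1/(-9) = -⅑ ≈ -0.11111)
Y(l, Q) = -4 + l (Y(l, Q) = l - 1*2² = l - 1*4 = l - 4 = -4 + l)
C(X) = -X/9 (C(X) = (-⅑*1)*X = -X/9)
-69*C(w(2, Y(1, -3)))*68 = -69*(-(-4 + 1)/9)*68 = -69*(-⅑*(-3))*68 = -23*68 = -69*68/3 = -1564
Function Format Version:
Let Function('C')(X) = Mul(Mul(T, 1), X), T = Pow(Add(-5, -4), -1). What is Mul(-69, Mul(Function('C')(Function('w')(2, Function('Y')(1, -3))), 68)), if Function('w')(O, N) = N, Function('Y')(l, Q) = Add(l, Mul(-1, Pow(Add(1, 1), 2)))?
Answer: -1564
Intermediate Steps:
T = Rational(-1, 9) (T = Pow(-9, -1) = Rational(-1, 9) ≈ -0.11111)
Function('Y')(l, Q) = Add(-4, l) (Function('Y')(l, Q) = Add(l, Mul(-1, Pow(2, 2))) = Add(l, Mul(-1, 4)) = Add(l, -4) = Add(-4, l))
Function('C')(X) = Mul(Rational(-1, 9), X) (Function('C')(X) = Mul(Mul(Rational(-1, 9), 1), X) = Mul(Rational(-1, 9), X))
Mul(-69, Mul(Function('C')(Function('w')(2, Function('Y')(1, -3))), 68)) = Mul(-69, Mul(Mul(Rational(-1, 9), Add(-4, 1)), 68)) = Mul(-69, Mul(Mul(Rational(-1, 9), -3), 68)) = Mul(-69, Mul(Rational(1, 3), 68)) = Mul(-69, Rational(68, 3)) = -1564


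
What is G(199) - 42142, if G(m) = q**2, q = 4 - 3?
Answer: -42141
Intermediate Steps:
q = 1
G(m) = 1 (G(m) = 1**2 = 1)
G(199) - 42142 = 1 - 42142 = -42141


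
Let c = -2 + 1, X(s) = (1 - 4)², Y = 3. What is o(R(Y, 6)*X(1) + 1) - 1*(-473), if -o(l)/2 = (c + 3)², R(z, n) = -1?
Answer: 465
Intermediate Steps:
X(s) = 9 (X(s) = (-3)² = 9)
c = -1
o(l) = -8 (o(l) = -2*(-1 + 3)² = -2*2² = -2*4 = -8)
o(R(Y, 6)*X(1) + 1) - 1*(-473) = -8 - 1*(-473) = -8 + 473 = 465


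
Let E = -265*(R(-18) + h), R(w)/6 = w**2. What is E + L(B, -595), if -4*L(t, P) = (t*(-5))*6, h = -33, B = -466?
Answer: -509910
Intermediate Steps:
R(w) = 6*w**2
L(t, P) = 15*t/2 (L(t, P) = -t*(-5)*6/4 = -(-5*t)*6/4 = -(-15)*t/2 = 15*t/2)
E = -506415 (E = -265*(6*(-18)**2 - 33) = -265*(6*324 - 33) = -265*(1944 - 33) = -265*1911 = -506415)
E + L(B, -595) = -506415 + (15/2)*(-466) = -506415 - 3495 = -509910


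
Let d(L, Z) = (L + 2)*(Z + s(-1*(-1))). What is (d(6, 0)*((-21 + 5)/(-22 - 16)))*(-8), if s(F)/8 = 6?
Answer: -24576/19 ≈ -1293.5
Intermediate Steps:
s(F) = 48 (s(F) = 8*6 = 48)
d(L, Z) = (2 + L)*(48 + Z) (d(L, Z) = (L + 2)*(Z + 48) = (2 + L)*(48 + Z))
(d(6, 0)*((-21 + 5)/(-22 - 16)))*(-8) = ((96 + 2*0 + 48*6 + 6*0)*((-21 + 5)/(-22 - 16)))*(-8) = ((96 + 0 + 288 + 0)*(-16/(-38)))*(-8) = (384*(-16*(-1/38)))*(-8) = (384*(8/19))*(-8) = (3072/19)*(-8) = -24576/19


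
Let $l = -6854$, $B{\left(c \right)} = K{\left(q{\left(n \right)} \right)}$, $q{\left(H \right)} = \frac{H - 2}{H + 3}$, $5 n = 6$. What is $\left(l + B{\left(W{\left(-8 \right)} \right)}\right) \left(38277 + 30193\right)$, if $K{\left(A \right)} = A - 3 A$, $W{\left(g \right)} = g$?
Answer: $- \frac{9854613220}{21} \approx -4.6927 \cdot 10^{8}$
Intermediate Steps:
$n = \frac{6}{5}$ ($n = \frac{1}{5} \cdot 6 = \frac{6}{5} \approx 1.2$)
$q{\left(H \right)} = \frac{-2 + H}{3 + H}$
$K{\left(A \right)} = - 2 A$
$B{\left(c \right)} = \frac{8}{21}$ ($B{\left(c \right)} = - 2 \frac{-2 + \frac{6}{5}}{3 + \frac{6}{5}} = - 2 \frac{1}{\frac{21}{5}} \left(- \frac{4}{5}\right) = - 2 \cdot \frac{5}{21} \left(- \frac{4}{5}\right) = \left(-2\right) \left(- \frac{4}{21}\right) = \frac{8}{21}$)
$\left(l + B{\left(W{\left(-8 \right)} \right)}\right) \left(38277 + 30193\right) = \left(-6854 + \frac{8}{21}\right) \left(38277 + 30193\right) = \left(- \frac{143926}{21}\right) 68470 = - \frac{9854613220}{21}$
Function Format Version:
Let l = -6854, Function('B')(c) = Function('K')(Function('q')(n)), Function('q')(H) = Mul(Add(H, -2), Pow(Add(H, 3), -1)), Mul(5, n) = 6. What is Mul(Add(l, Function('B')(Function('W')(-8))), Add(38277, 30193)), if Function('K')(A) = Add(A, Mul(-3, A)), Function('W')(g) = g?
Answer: Rational(-9854613220, 21) ≈ -4.6927e+8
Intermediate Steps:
n = Rational(6, 5) (n = Mul(Rational(1, 5), 6) = Rational(6, 5) ≈ 1.2000)
Function('q')(H) = Mul(Pow(Add(3, H), -1), Add(-2, H)) (Function('q')(H) = Mul(Add(-2, H), Pow(Add(3, H), -1)) = Mul(Pow(Add(3, H), -1), Add(-2, H)))
Function('K')(A) = Mul(-2, A)
Function('B')(c) = Rational(8, 21) (Function('B')(c) = Mul(-2, Mul(Pow(Add(3, Rational(6, 5)), -1), Add(-2, Rational(6, 5)))) = Mul(-2, Mul(Pow(Rational(21, 5), -1), Rational(-4, 5))) = Mul(-2, Mul(Rational(5, 21), Rational(-4, 5))) = Mul(-2, Rational(-4, 21)) = Rational(8, 21))
Mul(Add(l, Function('B')(Function('W')(-8))), Add(38277, 30193)) = Mul(Add(-6854, Rational(8, 21)), Add(38277, 30193)) = Mul(Rational(-143926, 21), 68470) = Rational(-9854613220, 21)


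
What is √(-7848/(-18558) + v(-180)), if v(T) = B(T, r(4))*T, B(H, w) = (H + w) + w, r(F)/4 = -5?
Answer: 2*√10523426279/1031 ≈ 199.00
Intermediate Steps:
r(F) = -20 (r(F) = 4*(-5) = -20)
B(H, w) = H + 2*w
v(T) = T*(-40 + T) (v(T) = (T + 2*(-20))*T = (T - 40)*T = (-40 + T)*T = T*(-40 + T))
√(-7848/(-18558) + v(-180)) = √(-7848/(-18558) - 180*(-40 - 180)) = √(-7848*(-1/18558) - 180*(-220)) = √(436/1031 + 39600) = √(40828036/1031) = 2*√10523426279/1031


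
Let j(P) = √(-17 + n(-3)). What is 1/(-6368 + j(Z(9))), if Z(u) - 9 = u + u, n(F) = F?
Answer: -1592/10137861 - I*√5/20275722 ≈ -0.00015704 - 1.1028e-7*I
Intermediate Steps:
Z(u) = 9 + 2*u (Z(u) = 9 + (u + u) = 9 + 2*u)
j(P) = 2*I*√5 (j(P) = √(-17 - 3) = √(-20) = 2*I*√5)
1/(-6368 + j(Z(9))) = 1/(-6368 + 2*I*√5)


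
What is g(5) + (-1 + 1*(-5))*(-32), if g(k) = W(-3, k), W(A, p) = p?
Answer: 197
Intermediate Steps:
g(k) = k
g(5) + (-1 + 1*(-5))*(-32) = 5 + (-1 + 1*(-5))*(-32) = 5 + (-1 - 5)*(-32) = 5 - 6*(-32) = 5 + 192 = 197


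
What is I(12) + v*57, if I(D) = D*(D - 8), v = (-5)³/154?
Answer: 267/154 ≈ 1.7338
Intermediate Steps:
v = -125/154 (v = -125*1/154 = -125/154 ≈ -0.81169)
I(D) = D*(-8 + D)
I(12) + v*57 = 12*(-8 + 12) - 125/154*57 = 12*4 - 7125/154 = 48 - 7125/154 = 267/154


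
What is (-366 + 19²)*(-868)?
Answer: 4340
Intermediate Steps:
(-366 + 19²)*(-868) = (-366 + 361)*(-868) = -5*(-868) = 4340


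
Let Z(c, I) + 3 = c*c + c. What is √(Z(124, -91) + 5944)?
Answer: √21441 ≈ 146.43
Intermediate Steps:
Z(c, I) = -3 + c + c² (Z(c, I) = -3 + (c*c + c) = -3 + (c² + c) = -3 + (c + c²) = -3 + c + c²)
√(Z(124, -91) + 5944) = √((-3 + 124 + 124²) + 5944) = √((-3 + 124 + 15376) + 5944) = √(15497 + 5944) = √21441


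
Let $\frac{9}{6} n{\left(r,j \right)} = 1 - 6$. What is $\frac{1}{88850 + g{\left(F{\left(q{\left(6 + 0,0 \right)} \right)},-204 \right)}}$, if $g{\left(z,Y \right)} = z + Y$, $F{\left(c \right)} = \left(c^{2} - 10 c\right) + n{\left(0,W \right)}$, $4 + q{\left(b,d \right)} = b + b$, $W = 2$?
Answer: $\frac{3}{265880} \approx 1.1283 \cdot 10^{-5}$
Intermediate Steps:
$q{\left(b,d \right)} = -4 + 2 b$ ($q{\left(b,d \right)} = -4 + \left(b + b\right) = -4 + 2 b$)
$n{\left(r,j \right)} = - \frac{10}{3}$ ($n{\left(r,j \right)} = \frac{2 \left(1 - 6\right)}{3} = \frac{2}{3} \left(-5\right) = - \frac{10}{3}$)
$F{\left(c \right)} = - \frac{10}{3} + c^{2} - 10 c$ ($F{\left(c \right)} = \left(c^{2} - 10 c\right) - \frac{10}{3} = - \frac{10}{3} + c^{2} - 10 c$)
$g{\left(z,Y \right)} = Y + z$
$\frac{1}{88850 + g{\left(F{\left(q{\left(6 + 0,0 \right)} \right)},-204 \right)}} = \frac{1}{88850 - \left(\frac{622}{3} - \left(-4 + 2 \left(6 + 0\right)\right)^{2} + 10 \left(-4 + 2 \left(6 + 0\right)\right)\right)} = \frac{1}{88850 - \left(\frac{622}{3} - \left(-4 + 2 \cdot 6\right)^{2} + 10 \left(-4 + 2 \cdot 6\right)\right)} = \frac{1}{88850 - \left(\frac{622}{3} - \left(-4 + 12\right)^{2} + 10 \left(-4 + 12\right)\right)} = \frac{1}{88850 - \frac{670}{3}} = \frac{1}{\frac{265880}{3}} = \frac{3}{265880}$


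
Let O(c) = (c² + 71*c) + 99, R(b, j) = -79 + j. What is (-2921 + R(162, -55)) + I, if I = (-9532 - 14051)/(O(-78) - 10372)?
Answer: -29692402/9727 ≈ -3052.6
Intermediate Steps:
O(c) = 99 + c² + 71*c
I = 23583/9727 (I = (-9532 - 14051)/((99 + (-78)² + 71*(-78)) - 10372) = -23583/((99 + 6084 - 5538) - 10372) = -23583/(645 - 10372) = -23583/(-9727) = -23583*(-1/9727) = 23583/9727 ≈ 2.4245)
(-2921 + R(162, -55)) + I = (-2921 + (-79 - 55)) + 23583/9727 = (-2921 - 134) + 23583/9727 = -3055 + 23583/9727 = -29692402/9727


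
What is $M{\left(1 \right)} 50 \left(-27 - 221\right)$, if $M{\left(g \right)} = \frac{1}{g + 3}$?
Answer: $-3100$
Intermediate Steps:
$M{\left(g \right)} = \frac{1}{3 + g}$
$M{\left(1 \right)} 50 \left(-27 - 221\right) = \frac{1}{3 + 1} \cdot 50 \left(-27 - 221\right) = \frac{1}{4} \cdot 50 \left(-248\right) = \frac{25}{2} \left(-248\right) = -3100$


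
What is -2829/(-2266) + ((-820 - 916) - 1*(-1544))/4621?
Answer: 12637737/10471186 ≈ 1.2069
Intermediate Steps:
-2829/(-2266) + ((-820 - 916) - 1*(-1544))/4621 = -2829*(-1/2266) + (-1736 + 1544)*(1/4621) = 2829/2266 - 192*1/4621 = 2829/2266 - 192/4621 = 12637737/10471186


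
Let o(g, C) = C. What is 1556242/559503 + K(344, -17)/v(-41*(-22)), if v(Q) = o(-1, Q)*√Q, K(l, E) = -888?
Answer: 1556242/559503 - 222*√902/203401 ≈ 2.7487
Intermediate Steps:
v(Q) = Q^(3/2) (v(Q) = Q*√Q = Q^(3/2))
1556242/559503 + K(344, -17)/v(-41*(-22)) = 1556242/559503 - 888*√902/813604 = 1556242/559503 - 222*√902/203401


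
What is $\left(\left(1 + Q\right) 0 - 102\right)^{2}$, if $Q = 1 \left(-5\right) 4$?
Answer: $10404$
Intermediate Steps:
$Q = -20$ ($Q = \left(-5\right) 4 = -20$)
$\left(\left(1 + Q\right) 0 - 102\right)^{2} = \left(\left(1 - 20\right) 0 - 102\right)^{2} = \left(\left(-19\right) 0 - 102\right)^{2} = \left(0 - 102\right)^{2} = \left(-102\right)^{2} = 10404$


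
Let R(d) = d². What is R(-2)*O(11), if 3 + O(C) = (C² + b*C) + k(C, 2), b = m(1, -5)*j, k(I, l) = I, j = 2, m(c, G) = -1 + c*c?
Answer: 516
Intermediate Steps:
m(c, G) = -1 + c²
b = 0 (b = (-1 + 1²)*2 = (-1 + 1)*2 = 0*2 = 0)
O(C) = -3 + C + C² (O(C) = -3 + ((C² + 0*C) + C) = -3 + ((C² + 0) + C) = -3 + (C² + C) = -3 + (C + C²) = -3 + C + C²)
R(-2)*O(11) = (-2)²*(-3 + 11 + 11²) = 4*(-3 + 11 + 121) = 4*129 = 516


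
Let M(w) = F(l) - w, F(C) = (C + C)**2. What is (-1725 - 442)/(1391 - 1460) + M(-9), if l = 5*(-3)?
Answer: 64888/69 ≈ 940.41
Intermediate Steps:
l = -15
F(C) = 4*C**2 (F(C) = (2*C)**2 = 4*C**2)
M(w) = 900 - w (M(w) = 4*(-15)**2 - w = 4*225 - w = 900 - w)
(-1725 - 442)/(1391 - 1460) + M(-9) = (-1725 - 442)/(1391 - 1460) + (900 - 1*(-9)) = -2167/(-69) + (900 + 9) = -2167*(-1/69) + 909 = 2167/69 + 909 = 64888/69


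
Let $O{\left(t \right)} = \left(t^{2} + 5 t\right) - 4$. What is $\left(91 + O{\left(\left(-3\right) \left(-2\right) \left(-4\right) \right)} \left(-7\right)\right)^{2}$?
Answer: $9443329$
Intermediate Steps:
$O{\left(t \right)} = -4 + t^{2} + 5 t$
$\left(91 + O{\left(\left(-3\right) \left(-2\right) \left(-4\right) \right)} \left(-7\right)\right)^{2} = \left(91 + \left(-4 + \left(\left(-3\right) \left(-2\right) \left(-4\right)\right)^{2} + 5 \left(-3\right) \left(-2\right) \left(-4\right)\right) \left(-7\right)\right)^{2} = \left(91 + \left(-4 + \left(6 \left(-4\right)\right)^{2} + 5 \cdot 6 \left(-4\right)\right) \left(-7\right)\right)^{2} = \left(91 + \left(-4 + \left(-24\right)^{2} + 5 \left(-24\right)\right) \left(-7\right)\right)^{2} = \left(91 + \left(-4 + 576 - 120\right) \left(-7\right)\right)^{2} = \left(91 + 452 \left(-7\right)\right)^{2} = \left(91 - 3164\right)^{2} = \left(-3073\right)^{2} = 9443329$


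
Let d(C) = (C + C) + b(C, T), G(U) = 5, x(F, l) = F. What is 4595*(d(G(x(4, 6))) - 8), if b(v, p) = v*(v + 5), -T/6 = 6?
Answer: 238940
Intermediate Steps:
T = -36 (T = -6*6 = -36)
b(v, p) = v*(5 + v)
d(C) = 2*C + C*(5 + C) (d(C) = (C + C) + C*(5 + C) = 2*C + C*(5 + C))
4595*(d(G(x(4, 6))) - 8) = 4595*(5*(7 + 5) - 8) = 4595*(5*12 - 8) = 4595*(60 - 8) = 4595*52 = 238940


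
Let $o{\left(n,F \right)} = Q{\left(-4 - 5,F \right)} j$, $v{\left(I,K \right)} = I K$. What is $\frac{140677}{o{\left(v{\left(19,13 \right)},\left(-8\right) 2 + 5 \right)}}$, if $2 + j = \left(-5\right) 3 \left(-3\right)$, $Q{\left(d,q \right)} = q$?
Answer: $- \frac{140677}{473} \approx -297.41$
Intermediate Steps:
$j = 43$ ($j = -2 + \left(-5\right) 3 \left(-3\right) = -2 - -45 = -2 + 45 = 43$)
$o{\left(n,F \right)} = 43 F$ ($o{\left(n,F \right)} = F 43 = 43 F$)
$\frac{140677}{o{\left(v{\left(19,13 \right)},\left(-8\right) 2 + 5 \right)}} = \frac{140677}{43 \left(\left(-8\right) 2 + 5\right)} = \frac{140677}{43 \left(-16 + 5\right)} = \frac{140677}{43 \left(-11\right)} = \frac{140677}{-473} = 140677 \left(- \frac{1}{473}\right) = - \frac{140677}{473}$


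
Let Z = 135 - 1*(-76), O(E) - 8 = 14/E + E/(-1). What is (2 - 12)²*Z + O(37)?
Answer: 779641/37 ≈ 21071.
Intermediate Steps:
O(E) = 8 - E + 14/E (O(E) = 8 + (14/E + E/(-1)) = 8 + (14/E + E*(-1)) = 8 + (14/E - E) = 8 + (-E + 14/E) = 8 - E + 14/E)
Z = 211 (Z = 135 + 76 = 211)
(2 - 12)²*Z + O(37) = (2 - 12)²*211 + (8 - 1*37 + 14/37) = (-10)²*211 + (8 - 37 + 14*(1/37)) = 100*211 + (8 - 37 + 14/37) = 21100 - 1059/37 = 779641/37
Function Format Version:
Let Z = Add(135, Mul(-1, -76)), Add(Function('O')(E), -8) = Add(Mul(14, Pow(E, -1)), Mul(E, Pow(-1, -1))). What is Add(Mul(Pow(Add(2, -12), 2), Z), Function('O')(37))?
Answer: Rational(779641, 37) ≈ 21071.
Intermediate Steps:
Function('O')(E) = Add(8, Mul(-1, E), Mul(14, Pow(E, -1))) (Function('O')(E) = Add(8, Add(Mul(14, Pow(E, -1)), Mul(E, Pow(-1, -1)))) = Add(8, Add(Mul(14, Pow(E, -1)), Mul(E, -1))) = Add(8, Add(Mul(14, Pow(E, -1)), Mul(-1, E))) = Add(8, Add(Mul(-1, E), Mul(14, Pow(E, -1)))) = Add(8, Mul(-1, E), Mul(14, Pow(E, -1))))
Z = 211 (Z = Add(135, 76) = 211)
Add(Mul(Pow(Add(2, -12), 2), Z), Function('O')(37)) = Add(Mul(Pow(Add(2, -12), 2), 211), Add(8, Mul(-1, 37), Mul(14, Pow(37, -1)))) = Add(Mul(Pow(-10, 2), 211), Add(8, -37, Mul(14, Rational(1, 37)))) = Add(Mul(100, 211), Add(8, -37, Rational(14, 37))) = Add(21100, Rational(-1059, 37)) = Rational(779641, 37)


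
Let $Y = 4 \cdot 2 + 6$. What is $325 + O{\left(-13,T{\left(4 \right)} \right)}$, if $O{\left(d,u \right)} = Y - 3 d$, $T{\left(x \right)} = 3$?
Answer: $378$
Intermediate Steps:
$Y = 14$ ($Y = 8 + 6 = 14$)
$O{\left(d,u \right)} = 14 - 3 d$
$325 + O{\left(-13,T{\left(4 \right)} \right)} = 325 + \left(14 - -39\right) = 325 + \left(14 + 39\right) = 325 + 53 = 378$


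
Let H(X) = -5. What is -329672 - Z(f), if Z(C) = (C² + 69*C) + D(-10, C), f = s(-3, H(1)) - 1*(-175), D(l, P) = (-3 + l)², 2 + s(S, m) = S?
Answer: -370471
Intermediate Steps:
s(S, m) = -2 + S
f = 170 (f = (-2 - 3) - 1*(-175) = -5 + 175 = 170)
Z(C) = 169 + C² + 69*C (Z(C) = (C² + 69*C) + (-3 - 10)² = (C² + 69*C) + (-13)² = (C² + 69*C) + 169 = 169 + C² + 69*C)
-329672 - Z(f) = -329672 - (169 + 170² + 69*170) = -329672 - (169 + 28900 + 11730) = -329672 - 1*40799 = -329672 - 40799 = -370471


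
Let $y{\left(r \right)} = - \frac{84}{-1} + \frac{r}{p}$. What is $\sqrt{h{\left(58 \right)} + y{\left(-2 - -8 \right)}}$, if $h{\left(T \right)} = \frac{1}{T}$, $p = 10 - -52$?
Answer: $\frac{\sqrt{271924126}}{1798} \approx 9.1714$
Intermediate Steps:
$p = 62$ ($p = 10 + 52 = 62$)
$y{\left(r \right)} = 84 + \frac{r}{62}$ ($y{\left(r \right)} = - \frac{84}{-1} + \frac{r}{62} = \left(-84\right) \left(-1\right) + r \frac{1}{62} = 84 + \frac{r}{62}$)
$\sqrt{h{\left(58 \right)} + y{\left(-2 - -8 \right)}} = \sqrt{\frac{1}{58} + \left(84 + \frac{-2 - -8}{62}\right)} = \sqrt{\frac{1}{58} + \left(84 + \frac{-2 + 8}{62}\right)} = \sqrt{\frac{1}{58} + \left(84 + \frac{1}{62} \cdot 6\right)} = \sqrt{\frac{1}{58} + \left(84 + \frac{3}{31}\right)} = \sqrt{\frac{1}{58} + \frac{2607}{31}} = \sqrt{\frac{151237}{1798}} = \frac{\sqrt{271924126}}{1798}$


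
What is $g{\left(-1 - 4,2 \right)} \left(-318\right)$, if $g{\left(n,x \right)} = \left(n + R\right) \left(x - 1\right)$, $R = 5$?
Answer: $0$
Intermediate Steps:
$g{\left(n,x \right)} = \left(-1 + x\right) \left(5 + n\right)$ ($g{\left(n,x \right)} = \left(n + 5\right) \left(x - 1\right) = \left(5 + n\right) \left(-1 + x\right) = \left(-1 + x\right) \left(5 + n\right)$)
$g{\left(-1 - 4,2 \right)} \left(-318\right) = \left(-5 - \left(-1 - 4\right) + 5 \cdot 2 + \left(-1 - 4\right) 2\right) \left(-318\right) = \left(-5 - \left(-1 - 4\right) + 10 + \left(-1 - 4\right) 2\right) \left(-318\right) = \left(-5 - -5 + 10 - 10\right) \left(-318\right) = \left(-5 + 5 + 10 - 10\right) \left(-318\right) = 0 \left(-318\right) = 0$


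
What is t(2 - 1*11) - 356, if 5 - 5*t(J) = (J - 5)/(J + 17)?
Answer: -7093/20 ≈ -354.65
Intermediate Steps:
t(J) = 1 - (-5 + J)/(5*(17 + J)) (t(J) = 1 - (J - 5)/(5*(J + 17)) = 1 - (-5 + J)/(5*(17 + J)))
t(2 - 1*11) - 356 = 2*(45 + 2*(2 - 1*11))/(5*(17 + (2 - 1*11))) - 356 = 2*(45 + 2*(2 - 11))/(5*(17 + (2 - 11))) - 356 = 2*(45 + 2*(-9))/(5*(17 - 9)) - 356 = (⅖)*(45 - 18)/8 - 356 = (⅖)*(⅛)*27 - 356 = 27/20 - 356 = -7093/20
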